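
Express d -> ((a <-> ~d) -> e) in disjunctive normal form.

d -> ((a <-> ~d) -> e)
⇔ ~d | ((a <-> ~d) -> e)   [eliminate ->]
⇔ ~d | ~(a <-> ~d) | e   [eliminate ->]
⇔ ~d | ~((a -> ~d) & (~d -> a)) | e   [eliminate <->]
⇔ ~d | ~((~a | ~d) & (~d -> a)) | e   [eliminate ->]
⇔ ~d | ~((~a | ~d) & (~~d | a)) | e   [eliminate ->]
⇔ ~d | ~(~a | ~d) | ~(~~d | a) | e   [De Morgan]
⇔ ~d | (~~a & ~~d) | ~(~~d | a) | e   [De Morgan]
⇔ ~d | (a & ~~d) | ~(~~d | a) | e   [double negation]
⇔ ~d | (a & d) | ~(~~d | a) | e   [double negation]
⇔ ~d | (a & d) | (~~~d & ~a) | e   [De Morgan]
⇔ ~d | (a & d) | (~d & ~a) | e   [double negation]
⇔ ~d | (a & d) | e   [simplify]

~d | (a & d) | e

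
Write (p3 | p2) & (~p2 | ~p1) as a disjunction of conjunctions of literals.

(p3 | p2) & (~p2 | ~p1)
≡ (p3 & ~p2) | (p3 & ~p1) | (p2 & ~p2) | (p2 & ~p1)   — distribute & over |
≡ (p3 & ~p2) | (p3 & ~p1) | (p2 & ~p1)   — simplify

(p3 & ~p2) | (p3 & ~p1) | (p2 & ~p1)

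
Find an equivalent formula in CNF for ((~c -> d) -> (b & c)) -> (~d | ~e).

((~c -> d) -> (b & c)) -> (~d | ~e)
= ~((~c -> d) -> (b & c)) | ~d | ~e   [eliminate ->]
= ~(~(~c -> d) | (b & c)) | ~d | ~e   [eliminate ->]
= ~(~(~~c | d) | (b & c)) | ~d | ~e   [eliminate ->]
= (~~(~~c | d) & ~(b & c)) | ~d | ~e   [De Morgan]
= ((~~c | d) & ~(b & c)) | ~d | ~e   [double negation]
= ((c | d) & ~(b & c)) | ~d | ~e   [double negation]
= ((c | d) & (~b | ~c)) | ~d | ~e   [De Morgan]
= (c | d | ~d | ~e) & (~b | ~c | ~d | ~e)   [distribute | over &]
= ~b | ~c | ~d | ~e   [simplify]

~b | ~c | ~d | ~e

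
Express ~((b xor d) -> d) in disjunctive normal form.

b & ~d

~((b xor d) -> d)
≡ ~(~(b xor d) | d)   [eliminate ->]
≡ ~(~((b & ~d) | (~b & d)) | d)   [expand xor]
≡ ~~((b & ~d) | (~b & d)) & ~d   [De Morgan]
≡ ((b & ~d) | (~b & d)) & ~d   [double negation]
≡ (b & ~d & ~d) | (~b & d & ~d)   [distribute & over |]
≡ b & ~d   [simplify]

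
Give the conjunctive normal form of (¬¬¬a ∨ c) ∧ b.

(¬¬¬a ∨ c) ∧ b
≡ (¬a ∨ c) ∧ b   [double negation]

(¬a ∨ c) ∧ b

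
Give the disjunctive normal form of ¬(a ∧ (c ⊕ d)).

¬(a ∧ (c ⊕ d))
≡ ¬(a ∧ ((c ∧ ¬d) ∨ (¬c ∧ d)))   [expand ⊕]
≡ ¬a ∨ ¬((c ∧ ¬d) ∨ (¬c ∧ d))   [De Morgan]
≡ ¬a ∨ (¬(c ∧ ¬d) ∧ ¬(¬c ∧ d))   [De Morgan]
≡ ¬a ∨ ((¬c ∨ ¬¬d) ∧ ¬(¬c ∧ d))   [De Morgan]
≡ ¬a ∨ ((¬c ∨ d) ∧ ¬(¬c ∧ d))   [double negation]
≡ ¬a ∨ ((¬c ∨ d) ∧ (¬¬c ∨ ¬d))   [De Morgan]
≡ ¬a ∨ ((¬c ∨ d) ∧ (c ∨ ¬d))   [double negation]
≡ ¬a ∨ (¬c ∧ c) ∨ (¬c ∧ ¬d) ∨ (d ∧ c) ∨ (d ∧ ¬d)   [distribute ∧ over ∨]
≡ ¬a ∨ (¬c ∧ ¬d) ∨ (d ∧ c)   [simplify]

¬a ∨ (¬c ∧ ¬d) ∨ (d ∧ c)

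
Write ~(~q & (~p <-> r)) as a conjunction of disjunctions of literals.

(q | ~p | r) & (q | ~r | p)

~(~q & (~p <-> r))
= ~(~q & (~p -> r) & (r -> ~p))   [eliminate <->]
= ~(~q & (~~p | r) & (r -> ~p))   [eliminate ->]
= ~(~q & (~~p | r) & (~r | ~p))   [eliminate ->]
= ~~q | ~(~~p | r) | ~(~r | ~p)   [De Morgan]
= q | ~(~~p | r) | ~(~r | ~p)   [double negation]
= q | (~~~p & ~r) | ~(~r | ~p)   [De Morgan]
= q | (~p & ~r) | ~(~r | ~p)   [double negation]
= q | (~p & ~r) | (~~r & ~~p)   [De Morgan]
= q | (~p & ~r) | (r & ~~p)   [double negation]
= q | (~p & ~r) | (r & p)   [double negation]
= (q | ~p | r) & (q | ~p | p) & (q | ~r | r) & (q | ~r | p)   [distribute | over &]
= (q | ~p | r) & (q | ~r | p)   [simplify]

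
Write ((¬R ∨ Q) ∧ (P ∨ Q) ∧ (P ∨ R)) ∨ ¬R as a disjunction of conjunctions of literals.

((¬R ∨ Q) ∧ (P ∨ Q) ∧ (P ∨ R)) ∨ ¬R
≡ (¬R ∧ P ∧ P) ∨ (¬R ∧ P ∧ R) ∨ (¬R ∧ Q ∧ P) ∨ (¬R ∧ Q ∧ R) ∨ (Q ∧ P ∧ P) ∨ (Q ∧ P ∧ R) ∨ (Q ∧ Q ∧ P) ∨ (Q ∧ Q ∧ R) ∨ ¬R   [distribute ∧ over ∨]
≡ (Q ∧ P) ∨ (Q ∧ R) ∨ ¬R   [simplify]

(Q ∧ P) ∨ (Q ∧ R) ∨ ¬R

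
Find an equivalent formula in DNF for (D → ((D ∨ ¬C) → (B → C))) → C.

(D → ((D ∨ ¬C) → (B → C))) → C
≡ ¬(D → ((D ∨ ¬C) → (B → C))) ∨ C
≡ ¬(¬D ∨ ((D ∨ ¬C) → (B → C))) ∨ C
≡ ¬(¬D ∨ ¬(D ∨ ¬C) ∨ (B → C)) ∨ C
≡ ¬(¬D ∨ ¬(D ∨ ¬C) ∨ ¬B ∨ C) ∨ C
≡ (¬¬D ∧ ¬¬(D ∨ ¬C) ∧ ¬¬B ∧ ¬C) ∨ C
≡ (D ∧ ¬¬(D ∨ ¬C) ∧ ¬¬B ∧ ¬C) ∨ C
≡ (D ∧ (D ∨ ¬C) ∧ ¬¬B ∧ ¬C) ∨ C
≡ (D ∧ (D ∨ ¬C) ∧ B ∧ ¬C) ∨ C
≡ (D ∧ D ∧ B ∧ ¬C) ∨ (D ∧ ¬C ∧ B ∧ ¬C) ∨ C
≡ (D ∧ B ∧ ¬C) ∨ C

(D ∧ B ∧ ¬C) ∨ C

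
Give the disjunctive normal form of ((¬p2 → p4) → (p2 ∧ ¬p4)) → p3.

p4 ∨ p3

((¬p2 → p4) → (p2 ∧ ¬p4)) → p3
⇔ ¬((¬p2 → p4) → (p2 ∧ ¬p4)) ∨ p3   [eliminate →]
⇔ ¬(¬(¬p2 → p4) ∨ (p2 ∧ ¬p4)) ∨ p3   [eliminate →]
⇔ ¬(¬(¬¬p2 ∨ p4) ∨ (p2 ∧ ¬p4)) ∨ p3   [eliminate →]
⇔ (¬¬(¬¬p2 ∨ p4) ∧ ¬(p2 ∧ ¬p4)) ∨ p3   [De Morgan]
⇔ ((¬¬p2 ∨ p4) ∧ ¬(p2 ∧ ¬p4)) ∨ p3   [double negation]
⇔ ((p2 ∨ p4) ∧ ¬(p2 ∧ ¬p4)) ∨ p3   [double negation]
⇔ ((p2 ∨ p4) ∧ (¬p2 ∨ ¬¬p4)) ∨ p3   [De Morgan]
⇔ ((p2 ∨ p4) ∧ (¬p2 ∨ p4)) ∨ p3   [double negation]
⇔ (p2 ∧ ¬p2) ∨ (p2 ∧ p4) ∨ (p4 ∧ ¬p2) ∨ (p4 ∧ p4) ∨ p3   [distribute ∧ over ∨]
⇔ p4 ∨ p3   [simplify]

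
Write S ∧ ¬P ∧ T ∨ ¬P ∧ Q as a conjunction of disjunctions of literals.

(S ∨ Q) ∧ ¬P ∧ (T ∨ Q)

S ∧ ¬P ∧ T ∨ ¬P ∧ Q
⇔ (S ∨ ¬P) ∧ (S ∨ Q) ∧ (¬P ∨ ¬P) ∧ (¬P ∨ Q) ∧ (T ∨ ¬P) ∧ (T ∨ Q)   [distribute ∨ over ∧]
⇔ (S ∨ Q) ∧ ¬P ∧ (T ∨ Q)   [simplify]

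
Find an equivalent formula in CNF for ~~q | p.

q | p

~~q | p
≡ q | p   [double negation]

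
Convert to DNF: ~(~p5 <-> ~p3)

(~p5 & p3) | (~p3 & p5)

~(~p5 <-> ~p3)
⇔ ~((~p5 -> ~p3) & (~p3 -> ~p5))   [eliminate <->]
⇔ ~((~~p5 | ~p3) & (~p3 -> ~p5))   [eliminate ->]
⇔ ~((~~p5 | ~p3) & (~~p3 | ~p5))   [eliminate ->]
⇔ ~(~~p5 | ~p3) | ~(~~p3 | ~p5)   [De Morgan]
⇔ (~~~p5 & ~~p3) | ~(~~p3 | ~p5)   [De Morgan]
⇔ (~p5 & ~~p3) | ~(~~p3 | ~p5)   [double negation]
⇔ (~p5 & p3) | ~(~~p3 | ~p5)   [double negation]
⇔ (~p5 & p3) | (~~~p3 & ~~p5)   [De Morgan]
⇔ (~p5 & p3) | (~p3 & ~~p5)   [double negation]
⇔ (~p5 & p3) | (~p3 & p5)   [double negation]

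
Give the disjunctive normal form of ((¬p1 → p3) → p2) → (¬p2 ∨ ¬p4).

((¬p1 → p3) → p2) → (¬p2 ∨ ¬p4)
⇔ ¬((¬p1 → p3) → p2) ∨ ¬p2 ∨ ¬p4
⇔ ¬(¬(¬p1 → p3) ∨ p2) ∨ ¬p2 ∨ ¬p4
⇔ ¬(¬(¬¬p1 ∨ p3) ∨ p2) ∨ ¬p2 ∨ ¬p4
⇔ (¬¬(¬¬p1 ∨ p3) ∧ ¬p2) ∨ ¬p2 ∨ ¬p4
⇔ ((¬¬p1 ∨ p3) ∧ ¬p2) ∨ ¬p2 ∨ ¬p4
⇔ ((p1 ∨ p3) ∧ ¬p2) ∨ ¬p2 ∨ ¬p4
⇔ (p1 ∧ ¬p2) ∨ (p3 ∧ ¬p2) ∨ ¬p2 ∨ ¬p4
⇔ ¬p2 ∨ ¬p4

¬p2 ∨ ¬p4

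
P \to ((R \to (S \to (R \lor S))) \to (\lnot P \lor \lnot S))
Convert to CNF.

\lnot P \lor \lnot S

P \to ((R \to (S \to (R \lor S))) \to (\lnot P \lor \lnot S))
⇔ \lnot P \lor ((R \to (S \to (R \lor S))) \to (\lnot P \lor \lnot S))   [eliminate \to]
⇔ \lnot P \lor \lnot (R \to (S \to (R \lor S))) \lor \lnot P \lor \lnot S   [eliminate \to]
⇔ \lnot P \lor \lnot (\lnot R \lor (S \to (R \lor S))) \lor \lnot P \lor \lnot S   [eliminate \to]
⇔ \lnot P \lor \lnot (\lnot R \lor \lnot S \lor R \lor S) \lor \lnot P \lor \lnot S   [eliminate \to]
⇔ \lnot P \lor (\lnot \lnot R \land \lnot \lnot S \land \lnot R \land \lnot S) \lor \lnot P \lor \lnot S   [De Morgan]
⇔ \lnot P \lor (R \land \lnot \lnot S \land \lnot R \land \lnot S) \lor \lnot P \lor \lnot S   [double negation]
⇔ \lnot P \lor (R \land S \land \lnot R \land \lnot S) \lor \lnot P \lor \lnot S   [double negation]
⇔ (\lnot P \lor R \lor \lnot P \lor \lnot S) \land (\lnot P \lor S \lor \lnot P \lor \lnot S) \land (\lnot P \lor \lnot R \lor \lnot P \lor \lnot S) \land (\lnot P \lor \lnot S \lor \lnot P \lor \lnot S)   [distribute \lor over \land]
⇔ \lnot P \lor \lnot S   [simplify]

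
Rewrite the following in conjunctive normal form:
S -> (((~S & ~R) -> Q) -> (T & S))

S -> (((~S & ~R) -> Q) -> (T & S))
≡ ~S | (((~S & ~R) -> Q) -> (T & S))   [eliminate ->]
≡ ~S | ~((~S & ~R) -> Q) | (T & S)   [eliminate ->]
≡ ~S | ~(~(~S & ~R) | Q) | (T & S)   [eliminate ->]
≡ ~S | (~~(~S & ~R) & ~Q) | (T & S)   [De Morgan]
≡ ~S | (~S & ~R & ~Q) | (T & S)   [double negation]
≡ (~S | ~S | T) & (~S | ~S | S) & (~S | ~R | T) & (~S | ~R | S) & (~S | ~Q | T) & (~S | ~Q | S)   [distribute | over &]
≡ ~S | T   [simplify]

~S | T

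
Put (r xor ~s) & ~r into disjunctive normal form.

(r xor ~s) & ~r
≡ ((r & ~~s) | (~r & ~s)) & ~r   (expand xor)
≡ ((r & s) | (~r & ~s)) & ~r   (double negation)
≡ (r & s & ~r) | (~r & ~s & ~r)   (distribute & over |)
≡ ~r & ~s   (simplify)

~r & ~s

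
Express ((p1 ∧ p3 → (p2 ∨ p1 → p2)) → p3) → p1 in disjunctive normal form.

¬p3 ∨ p1

((p1 ∧ p3 → (p2 ∨ p1 → p2)) → p3) → p1
⇔ ¬((p1 ∧ p3 → (p2 ∨ p1 → p2)) → p3) ∨ p1   [eliminate →]
⇔ ¬(¬(p1 ∧ p3 → (p2 ∨ p1 → p2)) ∨ p3) ∨ p1   [eliminate →]
⇔ ¬(¬(¬(p1 ∧ p3) ∨ (p2 ∨ p1 → p2)) ∨ p3) ∨ p1   [eliminate →]
⇔ ¬(¬(¬(p1 ∧ p3) ∨ ¬(p2 ∨ p1) ∨ p2) ∨ p3) ∨ p1   [eliminate →]
⇔ ¬¬(¬(p1 ∧ p3) ∨ ¬(p2 ∨ p1) ∨ p2) ∧ ¬p3 ∨ p1   [De Morgan]
⇔ (¬(p1 ∧ p3) ∨ ¬(p2 ∨ p1) ∨ p2) ∧ ¬p3 ∨ p1   [double negation]
⇔ (¬p1 ∨ ¬p3 ∨ ¬(p2 ∨ p1) ∨ p2) ∧ ¬p3 ∨ p1   [De Morgan]
⇔ (¬p1 ∨ ¬p3 ∨ ¬p2 ∧ ¬p1 ∨ p2) ∧ ¬p3 ∨ p1   [De Morgan]
⇔ ¬p1 ∧ ¬p3 ∨ ¬p3 ∧ ¬p3 ∨ ¬p2 ∧ ¬p1 ∧ ¬p3 ∨ p2 ∧ ¬p3 ∨ p1   [distribute ∧ over ∨]
⇔ ¬p3 ∨ p1   [simplify]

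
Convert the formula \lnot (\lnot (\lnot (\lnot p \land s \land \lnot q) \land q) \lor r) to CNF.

q \land \lnot r

\lnot (\lnot (\lnot (\lnot p \land s \land \lnot q) \land q) \lor r)
= \lnot \lnot (\lnot (\lnot p \land s \land \lnot q) \land q) \land \lnot r   (De Morgan)
= \lnot (\lnot p \land s \land \lnot q) \land q \land \lnot r   (double negation)
= (\lnot \lnot p \lor \lnot s \lor \lnot \lnot q) \land q \land \lnot r   (De Morgan)
= (p \lor \lnot s \lor \lnot \lnot q) \land q \land \lnot r   (double negation)
= (p \lor \lnot s \lor q) \land q \land \lnot r   (double negation)
= q \land \lnot r   (simplify)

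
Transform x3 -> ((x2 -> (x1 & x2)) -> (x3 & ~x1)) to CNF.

x3 -> ((x2 -> (x1 & x2)) -> (x3 & ~x1))
≡ ~x3 | ((x2 -> (x1 & x2)) -> (x3 & ~x1))   [eliminate ->]
≡ ~x3 | ~(x2 -> (x1 & x2)) | (x3 & ~x1)   [eliminate ->]
≡ ~x3 | ~(~x2 | (x1 & x2)) | (x3 & ~x1)   [eliminate ->]
≡ ~x3 | (~~x2 & ~(x1 & x2)) | (x3 & ~x1)   [De Morgan]
≡ ~x3 | (x2 & ~(x1 & x2)) | (x3 & ~x1)   [double negation]
≡ ~x3 | (x2 & (~x1 | ~x2)) | (x3 & ~x1)   [De Morgan]
≡ (~x3 | x2 | x3) & (~x3 | x2 | ~x1) & (~x3 | ~x1 | ~x2 | x3) & (~x3 | ~x1 | ~x2 | ~x1)   [distribute | over &]
≡ (~x3 | x2 | ~x1) & (~x3 | ~x1 | ~x2)   [simplify]

(~x3 | x2 | ~x1) & (~x3 | ~x1 | ~x2)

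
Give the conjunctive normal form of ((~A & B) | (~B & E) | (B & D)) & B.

((~A & B) | (~B & E) | (B & D)) & B
= (~A | ~B | B) & (~A | ~B | D) & (~A | E | B) & (~A | E | D) & (B | ~B | B) & (B | ~B | D) & (B | E | B) & (B | E | D) & B   (distribute | over &)
= (~A | ~B | D) & (~A | E | D) & B   (simplify)

(~A | ~B | D) & (~A | E | D) & B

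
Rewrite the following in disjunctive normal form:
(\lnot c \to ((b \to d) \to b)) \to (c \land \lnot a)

(\lnot c \land \lnot b) \lor (c \land \lnot a)

(\lnot c \to ((b \to d) \to b)) \to (c \land \lnot a)
≡ \lnot (\lnot c \to ((b \to d) \to b)) \lor (c \land \lnot a)   [eliminate \to]
≡ \lnot (\lnot \lnot c \lor ((b \to d) \to b)) \lor (c \land \lnot a)   [eliminate \to]
≡ \lnot (\lnot \lnot c \lor \lnot (b \to d) \lor b) \lor (c \land \lnot a)   [eliminate \to]
≡ \lnot (\lnot \lnot c \lor \lnot (\lnot b \lor d) \lor b) \lor (c \land \lnot a)   [eliminate \to]
≡ (\lnot \lnot \lnot c \land \lnot \lnot (\lnot b \lor d) \land \lnot b) \lor (c \land \lnot a)   [De Morgan]
≡ (\lnot c \land \lnot \lnot (\lnot b \lor d) \land \lnot b) \lor (c \land \lnot a)   [double negation]
≡ (\lnot c \land (\lnot b \lor d) \land \lnot b) \lor (c \land \lnot a)   [double negation]
≡ (\lnot c \land \lnot b \land \lnot b) \lor (\lnot c \land d \land \lnot b) \lor (c \land \lnot a)   [distribute \land over \lor]
≡ (\lnot c \land \lnot b) \lor (c \land \lnot a)   [simplify]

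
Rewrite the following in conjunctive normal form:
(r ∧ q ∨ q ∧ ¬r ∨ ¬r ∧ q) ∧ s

(r ∧ q ∨ q ∧ ¬r ∨ ¬r ∧ q) ∧ s
≡ (r ∨ q ∨ ¬r) ∧ (r ∨ q ∨ q) ∧ (r ∨ ¬r ∨ ¬r) ∧ (r ∨ ¬r ∨ q) ∧ (q ∨ q ∨ ¬r) ∧ (q ∨ q ∨ q) ∧ (q ∨ ¬r ∨ ¬r) ∧ (q ∨ ¬r ∨ q) ∧ s
≡ q ∧ s

q ∧ s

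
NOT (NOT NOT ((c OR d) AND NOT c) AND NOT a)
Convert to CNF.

NOT d OR c OR a

NOT (NOT NOT ((c OR d) AND NOT c) AND NOT a)
⇔ NOT NOT NOT ((c OR d) AND NOT c) OR NOT NOT a   (De Morgan)
⇔ NOT ((c OR d) AND NOT c) OR NOT NOT a   (double negation)
⇔ NOT (c OR d) OR NOT NOT c OR NOT NOT a   (De Morgan)
⇔ (NOT c AND NOT d) OR NOT NOT c OR NOT NOT a   (De Morgan)
⇔ (NOT c AND NOT d) OR c OR NOT NOT a   (double negation)
⇔ (NOT c AND NOT d) OR c OR a   (double negation)
⇔ (NOT c OR c OR a) AND (NOT d OR c OR a)   (distribute OR over AND)
⇔ NOT d OR c OR a   (simplify)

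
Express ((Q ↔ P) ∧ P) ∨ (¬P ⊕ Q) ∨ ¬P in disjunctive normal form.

((Q ↔ P) ∧ P) ∨ (¬P ⊕ Q) ∨ ¬P
≡ ((Q → P) ∧ (P → Q) ∧ P) ∨ (¬P ⊕ Q) ∨ ¬P   [eliminate ↔]
≡ ((¬Q ∨ P) ∧ (P → Q) ∧ P) ∨ (¬P ⊕ Q) ∨ ¬P   [eliminate →]
≡ ((¬Q ∨ P) ∧ (¬P ∨ Q) ∧ P) ∨ (¬P ⊕ Q) ∨ ¬P   [eliminate →]
≡ ((¬Q ∨ P) ∧ (¬P ∨ Q) ∧ P) ∨ (¬P ∧ ¬Q) ∨ (¬¬P ∧ Q) ∨ ¬P   [expand ⊕]
≡ ((¬Q ∨ P) ∧ (¬P ∨ Q) ∧ P) ∨ (¬P ∧ ¬Q) ∨ (P ∧ Q) ∨ ¬P   [double negation]
≡ (¬Q ∧ ¬P ∧ P) ∨ (¬Q ∧ Q ∧ P) ∨ (P ∧ ¬P ∧ P) ∨ (P ∧ Q ∧ P) ∨ (¬P ∧ ¬Q) ∨ (P ∧ Q) ∨ ¬P   [distribute ∧ over ∨]
≡ (P ∧ Q) ∨ ¬P   [simplify]

(P ∧ Q) ∨ ¬P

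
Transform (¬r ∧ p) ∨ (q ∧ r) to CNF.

(¬r ∧ p) ∨ (q ∧ r)
≡ (¬r ∨ q) ∧ (¬r ∨ r) ∧ (p ∨ q) ∧ (p ∨ r)
≡ (¬r ∨ q) ∧ (p ∨ q) ∧ (p ∨ r)

(¬r ∨ q) ∧ (p ∨ q) ∧ (p ∨ r)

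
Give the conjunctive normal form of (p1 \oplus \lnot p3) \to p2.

(p1 \oplus \lnot p3) \to p2
≡ \lnot (p1 \oplus \lnot p3) \lor p2   [eliminate \to]
≡ \lnot ((p1 \lor \lnot p3) \land \lnot (p1 \land \lnot p3)) \lor p2   [expand \oplus]
≡ \lnot (p1 \lor \lnot p3) \lor \lnot \lnot (p1 \land \lnot p3) \lor p2   [De Morgan]
≡ (\lnot p1 \land \lnot \lnot p3) \lor \lnot \lnot (p1 \land \lnot p3) \lor p2   [De Morgan]
≡ (\lnot p1 \land p3) \lor \lnot \lnot (p1 \land \lnot p3) \lor p2   [double negation]
≡ (\lnot p1 \land p3) \lor (p1 \land \lnot p3) \lor p2   [double negation]
≡ (\lnot p1 \lor p1 \lor p2) \land (\lnot p1 \lor \lnot p3 \lor p2) \land (p3 \lor p1 \lor p2) \land (p3 \lor \lnot p3 \lor p2)   [distribute \lor over \land]
≡ (\lnot p1 \lor \lnot p3 \lor p2) \land (p3 \lor p1 \lor p2)   [simplify]

(\lnot p1 \lor \lnot p3 \lor p2) \land (p3 \lor p1 \lor p2)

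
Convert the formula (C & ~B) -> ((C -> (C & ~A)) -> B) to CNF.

(C & ~B) -> ((C -> (C & ~A)) -> B)
⇔ ~(C & ~B) | ((C -> (C & ~A)) -> B)   — eliminate ->
⇔ ~(C & ~B) | ~(C -> (C & ~A)) | B   — eliminate ->
⇔ ~(C & ~B) | ~(~C | (C & ~A)) | B   — eliminate ->
⇔ ~C | ~~B | ~(~C | (C & ~A)) | B   — De Morgan
⇔ ~C | B | ~(~C | (C & ~A)) | B   — double negation
⇔ ~C | B | (~~C & ~(C & ~A)) | B   — De Morgan
⇔ ~C | B | (C & ~(C & ~A)) | B   — double negation
⇔ ~C | B | (C & (~C | ~~A)) | B   — De Morgan
⇔ ~C | B | (C & (~C | A)) | B   — double negation
⇔ (~C | B | C | B) & (~C | B | ~C | A | B)   — distribute | over &
⇔ ~C | B | A   — simplify

~C | B | A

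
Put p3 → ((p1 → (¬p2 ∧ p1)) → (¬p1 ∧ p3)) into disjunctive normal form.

p3 → ((p1 → (¬p2 ∧ p1)) → (¬p1 ∧ p3))
≡ ¬p3 ∨ ((p1 → (¬p2 ∧ p1)) → (¬p1 ∧ p3))
≡ ¬p3 ∨ ¬(p1 → (¬p2 ∧ p1)) ∨ (¬p1 ∧ p3)
≡ ¬p3 ∨ ¬(¬p1 ∨ (¬p2 ∧ p1)) ∨ (¬p1 ∧ p3)
≡ ¬p3 ∨ (¬¬p1 ∧ ¬(¬p2 ∧ p1)) ∨ (¬p1 ∧ p3)
≡ ¬p3 ∨ (p1 ∧ ¬(¬p2 ∧ p1)) ∨ (¬p1 ∧ p3)
≡ ¬p3 ∨ (p1 ∧ (¬¬p2 ∨ ¬p1)) ∨ (¬p1 ∧ p3)
≡ ¬p3 ∨ (p1 ∧ (p2 ∨ ¬p1)) ∨ (¬p1 ∧ p3)
≡ ¬p3 ∨ (p1 ∧ p2) ∨ (p1 ∧ ¬p1) ∨ (¬p1 ∧ p3)
≡ ¬p3 ∨ (p1 ∧ p2) ∨ (¬p1 ∧ p3)

¬p3 ∨ (p1 ∧ p2) ∨ (¬p1 ∧ p3)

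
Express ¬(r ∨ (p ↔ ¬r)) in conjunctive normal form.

¬r ∧ (r ∨ ¬p)

¬(r ∨ (p ↔ ¬r))
⇔ ¬(r ∨ (p → ¬r) ∧ (¬r → p))   [eliminate ↔]
⇔ ¬(r ∨ (¬p ∨ ¬r) ∧ (¬r → p))   [eliminate →]
⇔ ¬(r ∨ (¬p ∨ ¬r) ∧ (¬¬r ∨ p))   [eliminate →]
⇔ ¬r ∧ ¬((¬p ∨ ¬r) ∧ (¬¬r ∨ p))   [De Morgan]
⇔ ¬r ∧ (¬(¬p ∨ ¬r) ∨ ¬(¬¬r ∨ p))   [De Morgan]
⇔ ¬r ∧ (¬¬p ∧ ¬¬r ∨ ¬(¬¬r ∨ p))   [De Morgan]
⇔ ¬r ∧ (p ∧ ¬¬r ∨ ¬(¬¬r ∨ p))   [double negation]
⇔ ¬r ∧ (p ∧ r ∨ ¬(¬¬r ∨ p))   [double negation]
⇔ ¬r ∧ (p ∧ r ∨ ¬¬¬r ∧ ¬p)   [De Morgan]
⇔ ¬r ∧ (p ∧ r ∨ ¬r ∧ ¬p)   [double negation]
⇔ ¬r ∧ (p ∨ ¬r) ∧ (p ∨ ¬p) ∧ (r ∨ ¬r) ∧ (r ∨ ¬p)   [distribute ∨ over ∧]
⇔ ¬r ∧ (r ∨ ¬p)   [simplify]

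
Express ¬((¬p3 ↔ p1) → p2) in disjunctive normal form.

¬((¬p3 ↔ p1) → p2)
⇔ ¬(¬(¬p3 ↔ p1) ∨ p2)
⇔ ¬(¬((¬p3 → p1) ∧ (p1 → ¬p3)) ∨ p2)
⇔ ¬(¬((¬¬p3 ∨ p1) ∧ (p1 → ¬p3)) ∨ p2)
⇔ ¬(¬((¬¬p3 ∨ p1) ∧ (¬p1 ∨ ¬p3)) ∨ p2)
⇔ ¬¬((¬¬p3 ∨ p1) ∧ (¬p1 ∨ ¬p3)) ∧ ¬p2
⇔ (¬¬p3 ∨ p1) ∧ (¬p1 ∨ ¬p3) ∧ ¬p2
⇔ (p3 ∨ p1) ∧ (¬p1 ∨ ¬p3) ∧ ¬p2
⇔ (p3 ∧ ¬p1 ∧ ¬p2) ∨ (p3 ∧ ¬p3 ∧ ¬p2) ∨ (p1 ∧ ¬p1 ∧ ¬p2) ∨ (p1 ∧ ¬p3 ∧ ¬p2)
⇔ (p3 ∧ ¬p1 ∧ ¬p2) ∨ (p1 ∧ ¬p3 ∧ ¬p2)

(p3 ∧ ¬p1 ∧ ¬p2) ∨ (p1 ∧ ¬p3 ∧ ¬p2)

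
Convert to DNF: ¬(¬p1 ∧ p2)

¬(¬p1 ∧ p2)
≡ ¬¬p1 ∨ ¬p2
≡ p1 ∨ ¬p2

p1 ∨ ¬p2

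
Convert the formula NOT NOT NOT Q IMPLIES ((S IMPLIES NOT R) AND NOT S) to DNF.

NOT NOT NOT Q IMPLIES ((S IMPLIES NOT R) AND NOT S)
⇔ NOT NOT NOT NOT Q OR ((S IMPLIES NOT R) AND NOT S)   — eliminate IMPLIES
⇔ NOT NOT NOT NOT Q OR ((NOT S OR NOT R) AND NOT S)   — eliminate IMPLIES
⇔ NOT NOT Q OR ((NOT S OR NOT R) AND NOT S)   — double negation
⇔ Q OR ((NOT S OR NOT R) AND NOT S)   — double negation
⇔ Q OR (NOT S AND NOT S) OR (NOT R AND NOT S)   — distribute AND over OR
⇔ Q OR NOT S   — simplify

Q OR NOT S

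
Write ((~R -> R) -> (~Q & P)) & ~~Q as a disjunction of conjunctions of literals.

((~R -> R) -> (~Q & P)) & ~~Q
= (~(~R -> R) | (~Q & P)) & ~~Q   [eliminate ->]
= (~(~~R | R) | (~Q & P)) & ~~Q   [eliminate ->]
= ((~~~R & ~R) | (~Q & P)) & ~~Q   [De Morgan]
= ((~R & ~R) | (~Q & P)) & ~~Q   [double negation]
= ((~R & ~R) | (~Q & P)) & Q   [double negation]
= (~R & ~R & Q) | (~Q & P & Q)   [distribute & over |]
= ~R & Q   [simplify]

~R & Q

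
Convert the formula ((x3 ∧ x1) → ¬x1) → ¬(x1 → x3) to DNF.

(x3 ∧ x1) ∨ (x1 ∧ ¬x3)

((x3 ∧ x1) → ¬x1) → ¬(x1 → x3)
= ¬((x3 ∧ x1) → ¬x1) ∨ ¬(x1 → x3)   [eliminate →]
= ¬(¬(x3 ∧ x1) ∨ ¬x1) ∨ ¬(x1 → x3)   [eliminate →]
= ¬(¬(x3 ∧ x1) ∨ ¬x1) ∨ ¬(¬x1 ∨ x3)   [eliminate →]
= (¬¬(x3 ∧ x1) ∧ ¬¬x1) ∨ ¬(¬x1 ∨ x3)   [De Morgan]
= (x3 ∧ x1 ∧ ¬¬x1) ∨ ¬(¬x1 ∨ x3)   [double negation]
= (x3 ∧ x1 ∧ x1) ∨ ¬(¬x1 ∨ x3)   [double negation]
= (x3 ∧ x1 ∧ x1) ∨ (¬¬x1 ∧ ¬x3)   [De Morgan]
= (x3 ∧ x1 ∧ x1) ∨ (x1 ∧ ¬x3)   [double negation]
= (x3 ∧ x1) ∨ (x1 ∧ ¬x3)   [simplify]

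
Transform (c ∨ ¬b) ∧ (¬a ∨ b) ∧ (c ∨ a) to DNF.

(c ∨ ¬b) ∧ (¬a ∨ b) ∧ (c ∨ a)
≡ (c ∧ ¬a ∧ c) ∨ (c ∧ ¬a ∧ a) ∨ (c ∧ b ∧ c) ∨ (c ∧ b ∧ a) ∨ (¬b ∧ ¬a ∧ c) ∨ (¬b ∧ ¬a ∧ a) ∨ (¬b ∧ b ∧ c) ∨ (¬b ∧ b ∧ a)   (distribute ∧ over ∨)
≡ (c ∧ ¬a) ∨ (c ∧ b)   (simplify)

(c ∧ ¬a) ∨ (c ∧ b)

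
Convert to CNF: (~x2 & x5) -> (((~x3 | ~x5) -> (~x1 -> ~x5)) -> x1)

(~x2 & x5) -> (((~x3 | ~x5) -> (~x1 -> ~x5)) -> x1)
⇔ ~(~x2 & x5) | (((~x3 | ~x5) -> (~x1 -> ~x5)) -> x1)   — eliminate ->
⇔ ~(~x2 & x5) | ~((~x3 | ~x5) -> (~x1 -> ~x5)) | x1   — eliminate ->
⇔ ~(~x2 & x5) | ~(~(~x3 | ~x5) | (~x1 -> ~x5)) | x1   — eliminate ->
⇔ ~(~x2 & x5) | ~(~(~x3 | ~x5) | ~~x1 | ~x5) | x1   — eliminate ->
⇔ ~~x2 | ~x5 | ~(~(~x3 | ~x5) | ~~x1 | ~x5) | x1   — De Morgan
⇔ x2 | ~x5 | ~(~(~x3 | ~x5) | ~~x1 | ~x5) | x1   — double negation
⇔ x2 | ~x5 | (~~(~x3 | ~x5) & ~~~x1 & ~~x5) | x1   — De Morgan
⇔ x2 | ~x5 | ((~x3 | ~x5) & ~~~x1 & ~~x5) | x1   — double negation
⇔ x2 | ~x5 | ((~x3 | ~x5) & ~x1 & ~~x5) | x1   — double negation
⇔ x2 | ~x5 | ((~x3 | ~x5) & ~x1 & x5) | x1   — double negation
⇔ (x2 | ~x5 | ~x3 | ~x5 | x1) & (x2 | ~x5 | ~x1 | x1) & (x2 | ~x5 | x5 | x1)   — distribute | over &
⇔ x2 | ~x5 | ~x3 | x1   — simplify

x2 | ~x5 | ~x3 | x1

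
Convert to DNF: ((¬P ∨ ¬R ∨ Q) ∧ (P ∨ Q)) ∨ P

((¬P ∨ ¬R ∨ Q) ∧ (P ∨ Q)) ∨ P
= (¬P ∧ P) ∨ (¬P ∧ Q) ∨ (¬R ∧ P) ∨ (¬R ∧ Q) ∨ (Q ∧ P) ∨ (Q ∧ Q) ∨ P
= Q ∨ P

Q ∨ P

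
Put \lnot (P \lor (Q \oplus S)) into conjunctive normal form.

\lnot P \land (\lnot Q \lor S) \land (\lnot S \lor Q)

\lnot (P \lor (Q \oplus S))
⇔ \lnot (P \lor ((Q \lor S) \land \lnot (Q \land S)))   [expand \oplus]
⇔ \lnot P \land \lnot ((Q \lor S) \land \lnot (Q \land S))   [De Morgan]
⇔ \lnot P \land (\lnot (Q \lor S) \lor \lnot \lnot (Q \land S))   [De Morgan]
⇔ \lnot P \land ((\lnot Q \land \lnot S) \lor \lnot \lnot (Q \land S))   [De Morgan]
⇔ \lnot P \land ((\lnot Q \land \lnot S) \lor (Q \land S))   [double negation]
⇔ \lnot P \land (\lnot Q \lor Q) \land (\lnot Q \lor S) \land (\lnot S \lor Q) \land (\lnot S \lor S)   [distribute \lor over \land]
⇔ \lnot P \land (\lnot Q \lor S) \land (\lnot S \lor Q)   [simplify]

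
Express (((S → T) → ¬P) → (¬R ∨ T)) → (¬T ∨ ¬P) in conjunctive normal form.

(((S → T) → ¬P) → (¬R ∨ T)) → (¬T ∨ ¬P)
≡ ¬(((S → T) → ¬P) → (¬R ∨ T)) ∨ ¬T ∨ ¬P   [eliminate →]
≡ ¬(¬((S → T) → ¬P) ∨ ¬R ∨ T) ∨ ¬T ∨ ¬P   [eliminate →]
≡ ¬(¬(¬(S → T) ∨ ¬P) ∨ ¬R ∨ T) ∨ ¬T ∨ ¬P   [eliminate →]
≡ ¬(¬(¬(¬S ∨ T) ∨ ¬P) ∨ ¬R ∨ T) ∨ ¬T ∨ ¬P   [eliminate →]
≡ (¬¬(¬(¬S ∨ T) ∨ ¬P) ∧ ¬¬R ∧ ¬T) ∨ ¬T ∨ ¬P   [De Morgan]
≡ ((¬(¬S ∨ T) ∨ ¬P) ∧ ¬¬R ∧ ¬T) ∨ ¬T ∨ ¬P   [double negation]
≡ (((¬¬S ∧ ¬T) ∨ ¬P) ∧ ¬¬R ∧ ¬T) ∨ ¬T ∨ ¬P   [De Morgan]
≡ (((S ∧ ¬T) ∨ ¬P) ∧ ¬¬R ∧ ¬T) ∨ ¬T ∨ ¬P   [double negation]
≡ (((S ∧ ¬T) ∨ ¬P) ∧ R ∧ ¬T) ∨ ¬T ∨ ¬P   [double negation]
≡ (S ∨ ¬P ∨ ¬T ∨ ¬P) ∧ (¬T ∨ ¬P ∨ ¬T ∨ ¬P) ∧ (R ∨ ¬T ∨ ¬P) ∧ (¬T ∨ ¬T ∨ ¬P)   [distribute ∨ over ∧]
≡ ¬T ∨ ¬P   [simplify]

¬T ∨ ¬P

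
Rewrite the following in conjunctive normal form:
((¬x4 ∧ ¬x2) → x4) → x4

¬x2 ∨ x4

((¬x4 ∧ ¬x2) → x4) → x4
≡ ¬((¬x4 ∧ ¬x2) → x4) ∨ x4
≡ ¬(¬(¬x4 ∧ ¬x2) ∨ x4) ∨ x4
≡ (¬¬(¬x4 ∧ ¬x2) ∧ ¬x4) ∨ x4
≡ (¬x4 ∧ ¬x2 ∧ ¬x4) ∨ x4
≡ (¬x4 ∨ x4) ∧ (¬x2 ∨ x4) ∧ (¬x4 ∨ x4)
≡ ¬x2 ∨ x4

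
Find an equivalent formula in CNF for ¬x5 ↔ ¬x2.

¬x5 ↔ ¬x2
⇔ (¬x5 → ¬x2) ∧ (¬x2 → ¬x5)   [eliminate ↔]
⇔ (¬¬x5 ∨ ¬x2) ∧ (¬x2 → ¬x5)   [eliminate →]
⇔ (¬¬x5 ∨ ¬x2) ∧ (¬¬x2 ∨ ¬x5)   [eliminate →]
⇔ (x5 ∨ ¬x2) ∧ (¬¬x2 ∨ ¬x5)   [double negation]
⇔ (x5 ∨ ¬x2) ∧ (x2 ∨ ¬x5)   [double negation]

(x5 ∨ ¬x2) ∧ (x2 ∨ ¬x5)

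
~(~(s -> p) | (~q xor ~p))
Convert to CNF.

(~s | p) & (q | ~p) & (p | ~q)

~(~(s -> p) | (~q xor ~p))
≡ ~(~(~s | p) | (~q xor ~p))   [eliminate ->]
≡ ~(~(~s | p) | ((~q | ~p) & ~(~q & ~p)))   [expand xor]
≡ ~~(~s | p) & ~((~q | ~p) & ~(~q & ~p))   [De Morgan]
≡ (~s | p) & ~((~q | ~p) & ~(~q & ~p))   [double negation]
≡ (~s | p) & (~(~q | ~p) | ~~(~q & ~p))   [De Morgan]
≡ (~s | p) & ((~~q & ~~p) | ~~(~q & ~p))   [De Morgan]
≡ (~s | p) & ((q & ~~p) | ~~(~q & ~p))   [double negation]
≡ (~s | p) & ((q & p) | ~~(~q & ~p))   [double negation]
≡ (~s | p) & ((q & p) | (~q & ~p))   [double negation]
≡ (~s | p) & (q | ~q) & (q | ~p) & (p | ~q) & (p | ~p)   [distribute | over &]
≡ (~s | p) & (q | ~p) & (p | ~q)   [simplify]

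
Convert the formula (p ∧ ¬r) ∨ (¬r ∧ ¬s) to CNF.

(p ∧ ¬r) ∨ (¬r ∧ ¬s)
≡ (p ∨ ¬r) ∧ (p ∨ ¬s) ∧ (¬r ∨ ¬r) ∧ (¬r ∨ ¬s)   [distribute ∨ over ∧]
≡ (p ∨ ¬s) ∧ ¬r   [simplify]

(p ∨ ¬s) ∧ ¬r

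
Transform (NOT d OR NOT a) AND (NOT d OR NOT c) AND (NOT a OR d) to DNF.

(NOT d OR NOT a) AND (NOT d OR NOT c) AND (NOT a OR d)
≡ (NOT d AND NOT d AND NOT a) OR (NOT d AND NOT d AND d) OR (NOT d AND NOT c AND NOT a) OR (NOT d AND NOT c AND d) OR (NOT a AND NOT d AND NOT a) OR (NOT a AND NOT d AND d) OR (NOT a AND NOT c AND NOT a) OR (NOT a AND NOT c AND d)   [distribute AND over OR]
≡ (NOT d AND NOT a) OR (NOT a AND NOT c)   [simplify]

(NOT d AND NOT a) OR (NOT a AND NOT c)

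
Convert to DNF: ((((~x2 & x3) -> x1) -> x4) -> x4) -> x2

(~x2 & x3 & ~x1 & ~x4) | x2

((((~x2 & x3) -> x1) -> x4) -> x4) -> x2
≡ ~((((~x2 & x3) -> x1) -> x4) -> x4) | x2
≡ ~(~(((~x2 & x3) -> x1) -> x4) | x4) | x2
≡ ~(~(~((~x2 & x3) -> x1) | x4) | x4) | x2
≡ ~(~(~(~(~x2 & x3) | x1) | x4) | x4) | x2
≡ (~~(~(~(~x2 & x3) | x1) | x4) & ~x4) | x2
≡ ((~(~(~x2 & x3) | x1) | x4) & ~x4) | x2
≡ (((~~(~x2 & x3) & ~x1) | x4) & ~x4) | x2
≡ (((~x2 & x3 & ~x1) | x4) & ~x4) | x2
≡ (~x2 & x3 & ~x1 & ~x4) | (x4 & ~x4) | x2
≡ (~x2 & x3 & ~x1 & ~x4) | x2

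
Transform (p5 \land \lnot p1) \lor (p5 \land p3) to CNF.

p5 \land (\lnot p1 \lor p3)

(p5 \land \lnot p1) \lor (p5 \land p3)
⇔ (p5 \lor p5) \land (p5 \lor p3) \land (\lnot p1 \lor p5) \land (\lnot p1 \lor p3)   — distribute \lor over \land
⇔ p5 \land (\lnot p1 \lor p3)   — simplify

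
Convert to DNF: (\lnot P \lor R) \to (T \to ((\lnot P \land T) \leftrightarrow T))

(\lnot P \lor R) \to (T \to ((\lnot P \land T) \leftrightarrow T))
≡ \lnot (\lnot P \lor R) \lor (T \to ((\lnot P \land T) \leftrightarrow T))   [eliminate \to]
≡ \lnot (\lnot P \lor R) \lor \lnot T \lor ((\lnot P \land T) \leftrightarrow T)   [eliminate \to]
≡ \lnot (\lnot P \lor R) \lor \lnot T \lor (((\lnot P \land T) \to T) \land (T \to (\lnot P \land T)))   [eliminate \leftrightarrow]
≡ \lnot (\lnot P \lor R) \lor \lnot T \lor ((\lnot (\lnot P \land T) \lor T) \land (T \to (\lnot P \land T)))   [eliminate \to]
≡ \lnot (\lnot P \lor R) \lor \lnot T \lor ((\lnot (\lnot P \land T) \lor T) \land (\lnot T \lor (\lnot P \land T)))   [eliminate \to]
≡ (\lnot \lnot P \land \lnot R) \lor \lnot T \lor ((\lnot (\lnot P \land T) \lor T) \land (\lnot T \lor (\lnot P \land T)))   [De Morgan]
≡ (P \land \lnot R) \lor \lnot T \lor ((\lnot (\lnot P \land T) \lor T) \land (\lnot T \lor (\lnot P \land T)))   [double negation]
≡ (P \land \lnot R) \lor \lnot T \lor ((\lnot \lnot P \lor \lnot T \lor T) \land (\lnot T \lor (\lnot P \land T)))   [De Morgan]
≡ (P \land \lnot R) \lor \lnot T \lor ((P \lor \lnot T \lor T) \land (\lnot T \lor (\lnot P \land T)))   [double negation]
≡ (P \land \lnot R) \lor \lnot T \lor (P \land \lnot T) \lor (P \land \lnot P \land T) \lor (\lnot T \land \lnot T) \lor (\lnot T \land \lnot P \land T) \lor (T \land \lnot T) \lor (T \land \lnot P \land T)   [distribute \land over \lor]
≡ (P \land \lnot R) \lor \lnot T \lor (T \land \lnot P)   [simplify]

(P \land \lnot R) \lor \lnot T \lor (T \land \lnot P)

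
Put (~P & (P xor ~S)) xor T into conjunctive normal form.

(~P | T) & (P | ~S | T) & (P | S | ~T)

(~P & (P xor ~S)) xor T
≡ ((~P & (P xor ~S)) | T) & ~(~P & (P xor ~S) & T)
≡ ((~P & (P | ~S) & ~(P & ~S)) | T) & ~(~P & (P xor ~S) & T)
≡ ((~P & (P | ~S) & ~(P & ~S)) | T) & ~(~P & (P | ~S) & ~(P & ~S) & T)
≡ ((~P & (P | ~S) & (~P | ~~S)) | T) & ~(~P & (P | ~S) & ~(P & ~S) & T)
≡ ((~P & (P | ~S) & (~P | S)) | T) & ~(~P & (P | ~S) & ~(P & ~S) & T)
≡ ((~P & (P | ~S) & (~P | S)) | T) & (~~P | ~(P | ~S) | ~~(P & ~S) | ~T)
≡ ((~P & (P | ~S) & (~P | S)) | T) & (P | ~(P | ~S) | ~~(P & ~S) | ~T)
≡ ((~P & (P | ~S) & (~P | S)) | T) & (P | (~P & ~~S) | ~~(P & ~S) | ~T)
≡ ((~P & (P | ~S) & (~P | S)) | T) & (P | (~P & S) | ~~(P & ~S) | ~T)
≡ ((~P & (P | ~S) & (~P | S)) | T) & (P | (~P & S) | (P & ~S) | ~T)
≡ (~P | T) & (P | ~S | T) & (~P | S | T) & (P | ~P | P | ~T) & (P | ~P | ~S | ~T) & (P | S | P | ~T) & (P | S | ~S | ~T)
≡ (~P | T) & (P | ~S | T) & (P | S | ~T)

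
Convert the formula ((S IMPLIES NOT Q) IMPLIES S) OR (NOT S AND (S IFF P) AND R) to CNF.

(S OR NOT P) AND (S OR R)

((S IMPLIES NOT Q) IMPLIES S) OR (NOT S AND (S IFF P) AND R)
≡ NOT (S IMPLIES NOT Q) OR S OR (NOT S AND (S IFF P) AND R)   — eliminate IMPLIES
≡ NOT (NOT S OR NOT Q) OR S OR (NOT S AND (S IFF P) AND R)   — eliminate IMPLIES
≡ NOT (NOT S OR NOT Q) OR S OR (NOT S AND (S IMPLIES P) AND (P IMPLIES S) AND R)   — eliminate IFF
≡ NOT (NOT S OR NOT Q) OR S OR (NOT S AND (NOT S OR P) AND (P IMPLIES S) AND R)   — eliminate IMPLIES
≡ NOT (NOT S OR NOT Q) OR S OR (NOT S AND (NOT S OR P) AND (NOT P OR S) AND R)   — eliminate IMPLIES
≡ (NOT NOT S AND NOT NOT Q) OR S OR (NOT S AND (NOT S OR P) AND (NOT P OR S) AND R)   — De Morgan
≡ (S AND NOT NOT Q) OR S OR (NOT S AND (NOT S OR P) AND (NOT P OR S) AND R)   — double negation
≡ (S AND Q) OR S OR (NOT S AND (NOT S OR P) AND (NOT P OR S) AND R)   — double negation
≡ (S OR S OR NOT S) AND (S OR S OR NOT S OR P) AND (S OR S OR NOT P OR S) AND (S OR S OR R) AND (Q OR S OR NOT S) AND (Q OR S OR NOT S OR P) AND (Q OR S OR NOT P OR S) AND (Q OR S OR R)   — distribute OR over AND
≡ (S OR NOT P) AND (S OR R)   — simplify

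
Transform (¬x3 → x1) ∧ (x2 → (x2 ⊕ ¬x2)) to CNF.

(¬x3 → x1) ∧ (x2 → (x2 ⊕ ¬x2))
≡ (¬¬x3 ∨ x1) ∧ (x2 → (x2 ⊕ ¬x2))   — eliminate →
≡ (¬¬x3 ∨ x1) ∧ (¬x2 ∨ (x2 ⊕ ¬x2))   — eliminate →
≡ (¬¬x3 ∨ x1) ∧ (¬x2 ∨ ((x2 ∨ ¬x2) ∧ ¬(x2 ∧ ¬x2)))   — expand ⊕
≡ (x3 ∨ x1) ∧ (¬x2 ∨ ((x2 ∨ ¬x2) ∧ ¬(x2 ∧ ¬x2)))   — double negation
≡ (x3 ∨ x1) ∧ (¬x2 ∨ ((x2 ∨ ¬x2) ∧ (¬x2 ∨ ¬¬x2)))   — De Morgan
≡ (x3 ∨ x1) ∧ (¬x2 ∨ ((x2 ∨ ¬x2) ∧ (¬x2 ∨ x2)))   — double negation
≡ (x3 ∨ x1) ∧ (¬x2 ∨ x2 ∨ ¬x2) ∧ (¬x2 ∨ ¬x2 ∨ x2)   — distribute ∨ over ∧
≡ x3 ∨ x1   — simplify

x3 ∨ x1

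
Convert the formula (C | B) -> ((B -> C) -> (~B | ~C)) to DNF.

(C | B) -> ((B -> C) -> (~B | ~C))
≡ ~(C | B) | ((B -> C) -> (~B | ~C))   — eliminate ->
≡ ~(C | B) | ~(B -> C) | ~B | ~C   — eliminate ->
≡ ~(C | B) | ~(~B | C) | ~B | ~C   — eliminate ->
≡ (~C & ~B) | ~(~B | C) | ~B | ~C   — De Morgan
≡ (~C & ~B) | (~~B & ~C) | ~B | ~C   — De Morgan
≡ (~C & ~B) | (B & ~C) | ~B | ~C   — double negation
≡ ~B | ~C   — simplify

~B | ~C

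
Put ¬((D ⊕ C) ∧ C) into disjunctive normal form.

¬((D ⊕ C) ∧ C)
≡ ¬((D ∧ ¬C ∨ ¬D ∧ C) ∧ C)   [expand ⊕]
≡ ¬(D ∧ ¬C ∨ ¬D ∧ C) ∨ ¬C   [De Morgan]
≡ ¬(D ∧ ¬C) ∧ ¬(¬D ∧ C) ∨ ¬C   [De Morgan]
≡ (¬D ∨ ¬¬C) ∧ ¬(¬D ∧ C) ∨ ¬C   [De Morgan]
≡ (¬D ∨ C) ∧ ¬(¬D ∧ C) ∨ ¬C   [double negation]
≡ (¬D ∨ C) ∧ (¬¬D ∨ ¬C) ∨ ¬C   [De Morgan]
≡ (¬D ∨ C) ∧ (D ∨ ¬C) ∨ ¬C   [double negation]
≡ ¬D ∧ D ∨ ¬D ∧ ¬C ∨ C ∧ D ∨ C ∧ ¬C ∨ ¬C   [distribute ∧ over ∨]
≡ C ∧ D ∨ ¬C   [simplify]

C ∧ D ∨ ¬C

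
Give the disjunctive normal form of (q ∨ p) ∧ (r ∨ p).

(q ∧ r) ∨ p

(q ∨ p) ∧ (r ∨ p)
≡ (q ∧ r) ∨ (q ∧ p) ∨ (p ∧ r) ∨ (p ∧ p)   (distribute ∧ over ∨)
≡ (q ∧ r) ∨ p   (simplify)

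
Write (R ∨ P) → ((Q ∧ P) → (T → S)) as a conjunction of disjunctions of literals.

(R ∨ P) → ((Q ∧ P) → (T → S))
≡ ¬(R ∨ P) ∨ ((Q ∧ P) → (T → S))   [eliminate →]
≡ ¬(R ∨ P) ∨ ¬(Q ∧ P) ∨ (T → S)   [eliminate →]
≡ ¬(R ∨ P) ∨ ¬(Q ∧ P) ∨ ¬T ∨ S   [eliminate →]
≡ (¬R ∧ ¬P) ∨ ¬(Q ∧ P) ∨ ¬T ∨ S   [De Morgan]
≡ (¬R ∧ ¬P) ∨ ¬Q ∨ ¬P ∨ ¬T ∨ S   [De Morgan]
≡ (¬R ∨ ¬Q ∨ ¬P ∨ ¬T ∨ S) ∧ (¬P ∨ ¬Q ∨ ¬P ∨ ¬T ∨ S)   [distribute ∨ over ∧]
≡ ¬P ∨ ¬Q ∨ ¬T ∨ S   [simplify]

¬P ∨ ¬Q ∨ ¬T ∨ S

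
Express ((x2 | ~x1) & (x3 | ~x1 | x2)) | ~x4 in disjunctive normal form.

((x2 | ~x1) & (x3 | ~x1 | x2)) | ~x4
≡ (x2 & x3) | (x2 & ~x1) | (x2 & x2) | (~x1 & x3) | (~x1 & ~x1) | (~x1 & x2) | ~x4   [distribute & over |]
≡ x2 | ~x1 | ~x4   [simplify]

x2 | ~x1 | ~x4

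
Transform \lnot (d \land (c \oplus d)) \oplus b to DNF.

(\lnot d \land \lnot b) \lor (d \land c \land \lnot b) \lor (d \land \lnot c \land b)

\lnot (d \land (c \oplus d)) \oplus b
⇔ (\lnot (d \land (c \oplus d)) \land \lnot b) \lor (\lnot \lnot (d \land (c \oplus d)) \land b)   — expand \oplus
⇔ (\lnot (d \land ((c \land \lnot d) \lor (\lnot c \land d))) \land \lnot b) \lor (\lnot \lnot (d \land (c \oplus d)) \land b)   — expand \oplus
⇔ (\lnot (d \land ((c \land \lnot d) \lor (\lnot c \land d))) \land \lnot b) \lor (\lnot \lnot (d \land ((c \land \lnot d) \lor (\lnot c \land d))) \land b)   — expand \oplus
⇔ ((\lnot d \lor \lnot ((c \land \lnot d) \lor (\lnot c \land d))) \land \lnot b) \lor (\lnot \lnot (d \land ((c \land \lnot d) \lor (\lnot c \land d))) \land b)   — De Morgan
⇔ ((\lnot d \lor (\lnot (c \land \lnot d) \land \lnot (\lnot c \land d))) \land \lnot b) \lor (\lnot \lnot (d \land ((c \land \lnot d) \lor (\lnot c \land d))) \land b)   — De Morgan
⇔ ((\lnot d \lor ((\lnot c \lor \lnot \lnot d) \land \lnot (\lnot c \land d))) \land \lnot b) \lor (\lnot \lnot (d \land ((c \land \lnot d) \lor (\lnot c \land d))) \land b)   — De Morgan
⇔ ((\lnot d \lor ((\lnot c \lor d) \land \lnot (\lnot c \land d))) \land \lnot b) \lor (\lnot \lnot (d \land ((c \land \lnot d) \lor (\lnot c \land d))) \land b)   — double negation
⇔ ((\lnot d \lor ((\lnot c \lor d) \land (\lnot \lnot c \lor \lnot d))) \land \lnot b) \lor (\lnot \lnot (d \land ((c \land \lnot d) \lor (\lnot c \land d))) \land b)   — De Morgan
⇔ ((\lnot d \lor ((\lnot c \lor d) \land (c \lor \lnot d))) \land \lnot b) \lor (\lnot \lnot (d \land ((c \land \lnot d) \lor (\lnot c \land d))) \land b)   — double negation
⇔ ((\lnot d \lor ((\lnot c \lor d) \land (c \lor \lnot d))) \land \lnot b) \lor (d \land ((c \land \lnot d) \lor (\lnot c \land d)) \land b)   — double negation
⇔ (\lnot d \land \lnot b) \lor (\lnot c \land c \land \lnot b) \lor (\lnot c \land \lnot d \land \lnot b) \lor (d \land c \land \lnot b) \lor (d \land \lnot d \land \lnot b) \lor (d \land c \land \lnot d \land b) \lor (d \land \lnot c \land d \land b)   — distribute \land over \lor
⇔ (\lnot d \land \lnot b) \lor (d \land c \land \lnot b) \lor (d \land \lnot c \land b)   — simplify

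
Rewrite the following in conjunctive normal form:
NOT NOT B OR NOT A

B OR NOT A

NOT NOT B OR NOT A
≡ B OR NOT A   (double negation)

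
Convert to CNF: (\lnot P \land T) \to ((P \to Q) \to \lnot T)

(\lnot P \land T) \to ((P \to Q) \to \lnot T)
≡ \lnot (\lnot P \land T) \lor ((P \to Q) \to \lnot T)
≡ \lnot (\lnot P \land T) \lor \lnot (P \to Q) \lor \lnot T
≡ \lnot (\lnot P \land T) \lor \lnot (\lnot P \lor Q) \lor \lnot T
≡ \lnot \lnot P \lor \lnot T \lor \lnot (\lnot P \lor Q) \lor \lnot T
≡ P \lor \lnot T \lor \lnot (\lnot P \lor Q) \lor \lnot T
≡ P \lor \lnot T \lor (\lnot \lnot P \land \lnot Q) \lor \lnot T
≡ P \lor \lnot T \lor (P \land \lnot Q) \lor \lnot T
≡ (P \lor \lnot T \lor P \lor \lnot T) \land (P \lor \lnot T \lor \lnot Q \lor \lnot T)
≡ P \lor \lnot T

P \lor \lnot T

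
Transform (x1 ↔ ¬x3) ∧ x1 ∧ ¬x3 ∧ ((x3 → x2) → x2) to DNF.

¬x3 ∧ x1 ∧ x2

(x1 ↔ ¬x3) ∧ x1 ∧ ¬x3 ∧ ((x3 → x2) → x2)
≡ (x1 → ¬x3) ∧ (¬x3 → x1) ∧ x1 ∧ ¬x3 ∧ ((x3 → x2) → x2)   (eliminate ↔)
≡ (¬x1 ∨ ¬x3) ∧ (¬x3 → x1) ∧ x1 ∧ ¬x3 ∧ ((x3 → x2) → x2)   (eliminate →)
≡ (¬x1 ∨ ¬x3) ∧ (¬¬x3 ∨ x1) ∧ x1 ∧ ¬x3 ∧ ((x3 → x2) → x2)   (eliminate →)
≡ (¬x1 ∨ ¬x3) ∧ (¬¬x3 ∨ x1) ∧ x1 ∧ ¬x3 ∧ (¬(x3 → x2) ∨ x2)   (eliminate →)
≡ (¬x1 ∨ ¬x3) ∧ (¬¬x3 ∨ x1) ∧ x1 ∧ ¬x3 ∧ (¬(¬x3 ∨ x2) ∨ x2)   (eliminate →)
≡ (¬x1 ∨ ¬x3) ∧ (x3 ∨ x1) ∧ x1 ∧ ¬x3 ∧ (¬(¬x3 ∨ x2) ∨ x2)   (double negation)
≡ (¬x1 ∨ ¬x3) ∧ (x3 ∨ x1) ∧ x1 ∧ ¬x3 ∧ ((¬¬x3 ∧ ¬x2) ∨ x2)   (De Morgan)
≡ (¬x1 ∨ ¬x3) ∧ (x3 ∨ x1) ∧ x1 ∧ ¬x3 ∧ ((x3 ∧ ¬x2) ∨ x2)   (double negation)
≡ (¬x1 ∧ x3 ∧ x1 ∧ ¬x3 ∧ x3 ∧ ¬x2) ∨ (¬x1 ∧ x3 ∧ x1 ∧ ¬x3 ∧ x2) ∨ (¬x1 ∧ x1 ∧ x1 ∧ ¬x3 ∧ x3 ∧ ¬x2) ∨ (¬x1 ∧ x1 ∧ x1 ∧ ¬x3 ∧ x2) ∨ (¬x3 ∧ x3 ∧ x1 ∧ ¬x3 ∧ x3 ∧ ¬x2) ∨ (¬x3 ∧ x3 ∧ x1 ∧ ¬x3 ∧ x2) ∨ (¬x3 ∧ x1 ∧ x1 ∧ ¬x3 ∧ x3 ∧ ¬x2) ∨ (¬x3 ∧ x1 ∧ x1 ∧ ¬x3 ∧ x2)   (distribute ∧ over ∨)
≡ ¬x3 ∧ x1 ∧ x2   (simplify)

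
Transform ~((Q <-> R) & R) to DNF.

(R & ~Q) | ~R

~((Q <-> R) & R)
⇔ ~((Q -> R) & (R -> Q) & R)   (eliminate <->)
⇔ ~((~Q | R) & (R -> Q) & R)   (eliminate ->)
⇔ ~((~Q | R) & (~R | Q) & R)   (eliminate ->)
⇔ ~(~Q | R) | ~(~R | Q) | ~R   (De Morgan)
⇔ (~~Q & ~R) | ~(~R | Q) | ~R   (De Morgan)
⇔ (Q & ~R) | ~(~R | Q) | ~R   (double negation)
⇔ (Q & ~R) | (~~R & ~Q) | ~R   (De Morgan)
⇔ (Q & ~R) | (R & ~Q) | ~R   (double negation)
⇔ (R & ~Q) | ~R   (simplify)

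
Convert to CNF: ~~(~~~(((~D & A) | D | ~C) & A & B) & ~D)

(D | ~A | ~B) & (C | ~A | ~B) & ~D

~~(~~~(((~D & A) | D | ~C) & A & B) & ~D)
⇔ ~~~(((~D & A) | D | ~C) & A & B) & ~D   [double negation]
⇔ ~(((~D & A) | D | ~C) & A & B) & ~D   [double negation]
⇔ (~((~D & A) | D | ~C) | ~A | ~B) & ~D   [De Morgan]
⇔ ((~(~D & A) & ~D & ~~C) | ~A | ~B) & ~D   [De Morgan]
⇔ (((~~D | ~A) & ~D & ~~C) | ~A | ~B) & ~D   [De Morgan]
⇔ (((D | ~A) & ~D & ~~C) | ~A | ~B) & ~D   [double negation]
⇔ (((D | ~A) & ~D & C) | ~A | ~B) & ~D   [double negation]
⇔ (D | ~A | ~A | ~B) & (~D | ~A | ~B) & (C | ~A | ~B) & ~D   [distribute | over &]
⇔ (D | ~A | ~B) & (C | ~A | ~B) & ~D   [simplify]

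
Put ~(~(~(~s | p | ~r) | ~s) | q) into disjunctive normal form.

(s & ~p & r & ~q) | (~s & ~q)

~(~(~(~s | p | ~r) | ~s) | q)
⇔ ~~(~(~s | p | ~r) | ~s) & ~q   (De Morgan)
⇔ (~(~s | p | ~r) | ~s) & ~q   (double negation)
⇔ ((~~s & ~p & ~~r) | ~s) & ~q   (De Morgan)
⇔ ((s & ~p & ~~r) | ~s) & ~q   (double negation)
⇔ ((s & ~p & r) | ~s) & ~q   (double negation)
⇔ (s & ~p & r & ~q) | (~s & ~q)   (distribute & over |)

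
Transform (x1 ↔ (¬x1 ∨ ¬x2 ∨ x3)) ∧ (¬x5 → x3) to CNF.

(x1 ↔ (¬x1 ∨ ¬x2 ∨ x3)) ∧ (¬x5 → x3)
≡ (x1 → (¬x1 ∨ ¬x2 ∨ x3)) ∧ ((¬x1 ∨ ¬x2 ∨ x3) → x1) ∧ (¬x5 → x3)   — eliminate ↔
≡ (¬x1 ∨ ¬x1 ∨ ¬x2 ∨ x3) ∧ ((¬x1 ∨ ¬x2 ∨ x3) → x1) ∧ (¬x5 → x3)   — eliminate →
≡ (¬x1 ∨ ¬x1 ∨ ¬x2 ∨ x3) ∧ (¬(¬x1 ∨ ¬x2 ∨ x3) ∨ x1) ∧ (¬x5 → x3)   — eliminate →
≡ (¬x1 ∨ ¬x1 ∨ ¬x2 ∨ x3) ∧ (¬(¬x1 ∨ ¬x2 ∨ x3) ∨ x1) ∧ (¬¬x5 ∨ x3)   — eliminate →
≡ (¬x1 ∨ ¬x1 ∨ ¬x2 ∨ x3) ∧ ((¬¬x1 ∧ ¬¬x2 ∧ ¬x3) ∨ x1) ∧ (¬¬x5 ∨ x3)   — De Morgan
≡ (¬x1 ∨ ¬x1 ∨ ¬x2 ∨ x3) ∧ ((x1 ∧ ¬¬x2 ∧ ¬x3) ∨ x1) ∧ (¬¬x5 ∨ x3)   — double negation
≡ (¬x1 ∨ ¬x1 ∨ ¬x2 ∨ x3) ∧ ((x1 ∧ x2 ∧ ¬x3) ∨ x1) ∧ (¬¬x5 ∨ x3)   — double negation
≡ (¬x1 ∨ ¬x1 ∨ ¬x2 ∨ x3) ∧ ((x1 ∧ x2 ∧ ¬x3) ∨ x1) ∧ (x5 ∨ x3)   — double negation
≡ (¬x1 ∨ ¬x1 ∨ ¬x2 ∨ x3) ∧ (x1 ∨ x1) ∧ (x2 ∨ x1) ∧ (¬x3 ∨ x1) ∧ (x5 ∨ x3)   — distribute ∨ over ∧
≡ (¬x1 ∨ ¬x2 ∨ x3) ∧ x1 ∧ (x5 ∨ x3)   — simplify

(¬x1 ∨ ¬x2 ∨ x3) ∧ x1 ∧ (x5 ∨ x3)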